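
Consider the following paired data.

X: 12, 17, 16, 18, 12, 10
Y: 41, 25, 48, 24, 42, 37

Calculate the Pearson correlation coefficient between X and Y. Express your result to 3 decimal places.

n = 6, ΣX = 85, ΣY = 217, ΣX² = 1257, ΣY² = 8319, ΣXY = 2991
nΣXY − ΣXΣY = 17946 − 18445 = -499
nΣX² − (ΣX)² = 7542 − 7225 = 317; nΣY² − (ΣY)² = 49914 − 47089 = 2825
r = -499 / √(317 × 2825) = -499 / 946.3218 ≈ -0.527

-0.527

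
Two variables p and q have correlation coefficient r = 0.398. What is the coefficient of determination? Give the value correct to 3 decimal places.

r² = (0.398)² = 0.158

0.158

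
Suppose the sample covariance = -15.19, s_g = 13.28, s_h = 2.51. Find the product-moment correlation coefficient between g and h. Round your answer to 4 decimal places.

-0.4557

r = Cov(g,h) / (s_g · s_h) = -15.19 / (13.28 × 2.51)
  = -15.19 / 33.3328 ≈ -0.4557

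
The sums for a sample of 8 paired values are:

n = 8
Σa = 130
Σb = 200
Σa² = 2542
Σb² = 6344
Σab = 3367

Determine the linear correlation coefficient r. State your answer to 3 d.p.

0.154

r = (nΣab − ΣaΣb) / √[(nΣa² − (Σa)²)(nΣb² − (Σb)²)]
Numerator: 8×3367 − 130×200 = 936
Denominator: √[(20336 − 16900)(50752 − 40000)] = √[3436 × 10752] = 6078.1471
r = 936 / 6078.1471 ≈ 0.154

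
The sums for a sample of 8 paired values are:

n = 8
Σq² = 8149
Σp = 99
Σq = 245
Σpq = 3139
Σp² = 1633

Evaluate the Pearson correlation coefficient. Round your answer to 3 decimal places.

0.209

r = (nΣpq − ΣpΣq) / √[(nΣp² − (Σp)²)(nΣq² − (Σq)²)]
Numerator: 8×3139 − 99×245 = 857
Denominator: √[(13064 − 9801)(65192 − 60025)] = √[3263 × 5167] = 4106.0834
r = 857 / 4106.0834 ≈ 0.209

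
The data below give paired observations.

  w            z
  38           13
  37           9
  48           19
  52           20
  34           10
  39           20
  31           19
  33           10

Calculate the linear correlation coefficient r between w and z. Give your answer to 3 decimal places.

0.540

n = 8, Σw = 312, Σz = 120, Σw² = 12548, Σz² = 1972, Σwz = 4818
nΣwz − ΣwΣz = 38544 − 37440 = 1104
nΣw² − (Σw)² = 100384 − 97344 = 3040; nΣz² − (Σz)² = 15776 − 14400 = 1376
r = 1104 / √(3040 × 1376) = 1104 / 2045.2482 ≈ 0.540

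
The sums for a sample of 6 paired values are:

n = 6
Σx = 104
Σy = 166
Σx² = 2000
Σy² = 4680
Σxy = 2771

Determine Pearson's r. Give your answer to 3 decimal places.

r = (nΣxy − ΣxΣy) / √[(nΣx² − (Σx)²)(nΣy² − (Σy)²)]
Numerator: 6×2771 − 104×166 = -638
Denominator: √[(12000 − 10816)(28080 − 27556)] = √[1184 × 524] = 787.6649
r = -638 / 787.6649 ≈ -0.810

-0.810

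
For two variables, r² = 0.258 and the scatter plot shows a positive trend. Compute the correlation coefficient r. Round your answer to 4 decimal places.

0.5079

|r| = √0.258 = 0.5079
The association is positive, so r = 0.5079.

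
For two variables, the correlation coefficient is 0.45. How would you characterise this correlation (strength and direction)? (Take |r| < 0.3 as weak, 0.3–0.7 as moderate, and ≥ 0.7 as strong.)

moderate positive

r = 0.45 > 0 so the relationship is positive.
|r| = 0.45, which falls in the moderate range.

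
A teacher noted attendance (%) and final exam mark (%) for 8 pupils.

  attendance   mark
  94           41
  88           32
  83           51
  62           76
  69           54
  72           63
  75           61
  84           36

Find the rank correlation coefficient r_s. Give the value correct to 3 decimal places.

-0.857

Rank attendance: 8, 7, 5, 1, 2, 3, 4, 6
Rank mark: 3, 1, 4, 8, 5, 7, 6, 2
d = rank(attendance) − rank(mark): 5, 6, 1, -7, -3, -4, -2, 4; Σd² = 156
ρ = 1 − 6Σd² / [n(n²−1)] = 1 − 6×156 / (8×63) = 1 − 936/504 ≈ -0.857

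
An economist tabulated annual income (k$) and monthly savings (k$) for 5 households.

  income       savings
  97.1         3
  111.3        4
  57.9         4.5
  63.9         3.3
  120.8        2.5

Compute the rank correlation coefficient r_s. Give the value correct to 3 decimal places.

-0.700

Rank income: 3, 4, 1, 2, 5
Rank savings: 2, 4, 5, 3, 1
d = rank(income) − rank(savings): 1, 0, -4, -1, 4; Σd² = 34
ρ = 1 − 6Σd² / [n(n²−1)] = 1 − 6×34 / (5×24) = 1 − 204/120 ≈ -0.700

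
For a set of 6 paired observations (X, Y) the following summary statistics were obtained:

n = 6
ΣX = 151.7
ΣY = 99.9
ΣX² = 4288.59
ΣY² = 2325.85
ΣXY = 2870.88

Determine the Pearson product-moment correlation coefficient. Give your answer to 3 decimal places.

0.630

r = (nΣXY − ΣXΣY) / √[(nΣX² − (ΣX)²)(nΣY² − (ΣY)²)]
Numerator: 6×2870.88 − 151.7×99.9 = 2070.45
Denominator: √[(25731.54 − 23012.89)(13955.1 − 9980.01)] = √[2718.65 × 3975.09] = 3287.3817
r = 2070.45 / 3287.3817 ≈ 0.630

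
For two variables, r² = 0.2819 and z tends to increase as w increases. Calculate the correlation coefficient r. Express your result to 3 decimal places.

|r| = √0.2819 = 0.531
The association is positive, so r = 0.531.

0.531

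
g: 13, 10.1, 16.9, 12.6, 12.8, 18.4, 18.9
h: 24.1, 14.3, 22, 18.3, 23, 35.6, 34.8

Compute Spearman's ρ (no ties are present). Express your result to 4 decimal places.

Rank g: 4, 1, 5, 2, 3, 6, 7
Rank h: 5, 1, 3, 2, 4, 7, 6
d = rank(g) − rank(h): -1, 0, 2, 0, -1, -1, 1; Σd² = 8
ρ = 1 − 6Σd² / [n(n²−1)] = 1 − 6×8 / (7×48) = 1 − 48/336 ≈ 0.8571

0.8571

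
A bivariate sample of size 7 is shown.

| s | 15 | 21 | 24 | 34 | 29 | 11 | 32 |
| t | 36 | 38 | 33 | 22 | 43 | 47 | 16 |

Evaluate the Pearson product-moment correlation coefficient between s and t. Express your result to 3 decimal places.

n = 7, Σs = 166, Σt = 235, Σs² = 4384, Σt² = 8627, Σst = 5154
nΣst − ΣsΣt = 36078 − 39010 = -2932
nΣs² − (Σs)² = 30688 − 27556 = 3132; nΣt² − (Σt)² = 60389 − 55225 = 5164
r = -2932 / √(3132 × 5164) = -2932 / 4021.6474 ≈ -0.729

-0.729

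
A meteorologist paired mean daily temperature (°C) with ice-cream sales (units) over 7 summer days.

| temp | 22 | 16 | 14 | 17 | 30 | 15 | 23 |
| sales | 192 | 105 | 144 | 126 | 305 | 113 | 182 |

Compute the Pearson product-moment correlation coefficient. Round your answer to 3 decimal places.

0.943

n = 7, Σx = 137, Σy = 1167, Σx² = 2879, Σy² = 223419, Σxy = 25093
nΣxy − ΣxΣy = 175651 − 159879 = 15772
nΣx² − (Σx)² = 20153 − 18769 = 1384; nΣy² − (Σy)² = 1563933 − 1361889 = 202044
r = 15772 / √(1384 × 202044) = 15772 / 16722.1080 ≈ 0.943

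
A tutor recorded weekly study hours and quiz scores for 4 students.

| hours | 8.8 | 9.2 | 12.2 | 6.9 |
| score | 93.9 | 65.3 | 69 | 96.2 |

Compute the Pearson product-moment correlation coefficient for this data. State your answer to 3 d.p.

n = 4, Σx = 37.1, Σy = 324.4, Σx² = 358.53, Σy² = 27096.74, Σxy = 2932.66
nΣxy − ΣxΣy = 11730.64 − 12035.24 = -304.6
nΣx² − (Σx)² = 1434.12 − 1376.41 = 57.71; nΣy² − (Σy)² = 108386.96 − 105235.36 = 3151.6
r = -304.6 / √(57.71 × 3151.6) = -304.6 / 426.4726 ≈ -0.714

-0.714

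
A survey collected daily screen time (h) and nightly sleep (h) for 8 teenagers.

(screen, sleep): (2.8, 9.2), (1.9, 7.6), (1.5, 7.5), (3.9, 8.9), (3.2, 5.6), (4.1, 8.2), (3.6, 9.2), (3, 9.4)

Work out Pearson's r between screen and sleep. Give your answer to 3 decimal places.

0.269

n = 8, Σx = 24, Σy = 65.6, Σx² = 77.92, Σy² = 549.46, Σxy = 199.02
nΣxy − ΣxΣy = 1592.16 − 1574.4 = 17.76
nΣx² − (Σx)² = 623.36 − 576 = 47.36; nΣy² − (Σy)² = 4395.68 − 4303.36 = 92.32
r = 17.76 / √(47.36 × 92.32) = 17.76 / 66.1232 ≈ 0.269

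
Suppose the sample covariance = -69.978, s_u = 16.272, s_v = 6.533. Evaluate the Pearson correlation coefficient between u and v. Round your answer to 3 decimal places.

r = Cov(u,v) / (s_u · s_v) = -69.978 / (16.272 × 6.533)
  = -69.978 / 106.3050 ≈ -0.658

-0.658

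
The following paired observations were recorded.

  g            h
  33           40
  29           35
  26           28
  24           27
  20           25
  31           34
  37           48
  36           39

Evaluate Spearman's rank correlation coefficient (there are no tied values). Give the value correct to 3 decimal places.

Rank g: 6, 4, 3, 2, 1, 5, 8, 7
Rank h: 7, 5, 3, 2, 1, 4, 8, 6
d = rank(g) − rank(h): -1, -1, 0, 0, 0, 1, 0, 1; Σd² = 4
ρ = 1 − 6Σd² / [n(n²−1)] = 1 − 6×4 / (8×63) = 1 − 24/504 ≈ 0.952

0.952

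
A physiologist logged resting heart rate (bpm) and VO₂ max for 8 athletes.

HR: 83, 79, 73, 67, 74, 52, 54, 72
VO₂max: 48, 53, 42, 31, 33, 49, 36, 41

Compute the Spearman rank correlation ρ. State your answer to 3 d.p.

Rank HR: 8, 7, 5, 3, 6, 1, 2, 4
Rank VO₂max: 6, 8, 5, 1, 2, 7, 3, 4
d = rank(HR) − rank(VO₂max): 2, -1, 0, 2, 4, -6, -1, 0; Σd² = 62
ρ = 1 − 6Σd² / [n(n²−1)] = 1 − 6×62 / (8×63) = 1 − 372/504 ≈ 0.262

0.262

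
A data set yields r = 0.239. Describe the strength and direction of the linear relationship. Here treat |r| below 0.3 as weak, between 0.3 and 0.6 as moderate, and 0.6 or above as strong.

r = 0.239 > 0 so the relationship is positive.
|r| = 0.239, which falls in the weak range.

weak positive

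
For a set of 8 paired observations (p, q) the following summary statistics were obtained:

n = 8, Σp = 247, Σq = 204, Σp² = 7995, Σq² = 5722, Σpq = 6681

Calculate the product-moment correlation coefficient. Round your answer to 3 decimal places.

0.873

r = (nΣpq − ΣpΣq) / √[(nΣp² − (Σp)²)(nΣq² − (Σq)²)]
Numerator: 8×6681 − 247×204 = 3060
Denominator: √[(63960 − 61009)(45776 − 41616)] = √[2951 × 4160] = 3503.7351
r = 3060 / 3503.7351 ≈ 0.873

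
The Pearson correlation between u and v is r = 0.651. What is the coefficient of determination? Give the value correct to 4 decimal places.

0.4238

r² = (0.651)² = 0.4238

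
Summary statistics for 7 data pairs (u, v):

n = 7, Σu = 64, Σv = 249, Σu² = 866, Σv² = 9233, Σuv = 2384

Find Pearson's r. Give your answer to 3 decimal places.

0.331

r = (nΣuv − ΣuΣv) / √[(nΣu² − (Σu)²)(nΣv² − (Σv)²)]
Numerator: 7×2384 − 64×249 = 752
Denominator: √[(6062 − 4096)(64631 − 62001)] = √[1966 × 2630] = 2273.8909
r = 752 / 2273.8909 ≈ 0.331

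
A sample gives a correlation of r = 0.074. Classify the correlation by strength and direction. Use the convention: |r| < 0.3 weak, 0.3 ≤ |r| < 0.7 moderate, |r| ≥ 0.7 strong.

r = 0.074 > 0 so the relationship is positive.
|r| = 0.074, which falls in the weak range.

weak positive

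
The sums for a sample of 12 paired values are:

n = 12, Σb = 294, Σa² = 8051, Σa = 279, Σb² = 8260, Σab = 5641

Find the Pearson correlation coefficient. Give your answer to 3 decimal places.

r = (nΣab − ΣaΣb) / √[(nΣa² − (Σa)²)(nΣb² − (Σb)²)]
Numerator: 12×5641 − 279×294 = -14334
Denominator: √[(96612 − 77841)(99120 − 86436)] = √[18771 × 12684] = 15430.2095
r = -14334 / 15430.2095 ≈ -0.929

-0.929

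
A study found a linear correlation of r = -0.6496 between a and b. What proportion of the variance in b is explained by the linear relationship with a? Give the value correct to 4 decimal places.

r² = (-0.6496)² = 0.4220

0.4220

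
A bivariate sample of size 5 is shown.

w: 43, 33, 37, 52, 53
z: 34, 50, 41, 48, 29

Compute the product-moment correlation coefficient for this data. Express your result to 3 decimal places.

n = 5, Σw = 218, Σz = 202, Σw² = 9820, Σz² = 8482, Σwz = 8662
nΣwz − ΣwΣz = 43310 − 44036 = -726
nΣw² − (Σw)² = 49100 − 47524 = 1576; nΣz² − (Σz)² = 42410 − 40804 = 1606
r = -726 / √(1576 × 1606) = -726 / 1590.9293 ≈ -0.456

-0.456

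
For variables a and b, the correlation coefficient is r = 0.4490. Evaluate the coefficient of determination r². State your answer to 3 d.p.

r² = (0.4490)² = 0.202

0.202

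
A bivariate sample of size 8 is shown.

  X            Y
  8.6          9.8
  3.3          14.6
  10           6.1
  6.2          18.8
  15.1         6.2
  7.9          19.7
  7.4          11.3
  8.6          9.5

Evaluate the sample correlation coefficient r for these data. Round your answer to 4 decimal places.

-0.6514

n = 8, ΣX = 67.1, ΣY = 96, ΣX² = 642.43, ΣY² = 1344.32, ΣXY = 724.59
nΣXY − ΣXΣY = 5796.72 − 6441.6 = -644.88
nΣX² − (ΣX)² = 5139.44 − 4502.41 = 637.03; nΣY² − (ΣY)² = 10754.56 − 9216 = 1538.56
r = -644.88 / √(637.03 × 1538.56) = -644.88 / 990.0045 ≈ -0.6514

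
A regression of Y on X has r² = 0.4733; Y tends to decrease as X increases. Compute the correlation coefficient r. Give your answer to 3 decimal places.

|r| = √0.4733 = 0.688
The association is negative, so r = −0.688.

-0.688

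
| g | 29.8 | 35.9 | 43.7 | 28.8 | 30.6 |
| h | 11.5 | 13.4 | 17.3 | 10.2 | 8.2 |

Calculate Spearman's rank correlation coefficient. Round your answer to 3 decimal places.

0.700

Rank g: 2, 4, 5, 1, 3
Rank h: 3, 4, 5, 2, 1
d = rank(g) − rank(h): -1, 0, 0, -1, 2; Σd² = 6
ρ = 1 − 6Σd² / [n(n²−1)] = 1 − 6×6 / (5×24) = 1 − 36/120 ≈ 0.700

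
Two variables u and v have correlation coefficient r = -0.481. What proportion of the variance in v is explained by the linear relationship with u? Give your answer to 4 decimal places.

0.2314

r² = (-0.481)² = 0.2314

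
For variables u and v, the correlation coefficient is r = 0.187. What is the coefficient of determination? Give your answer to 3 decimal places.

0.035

r² = (0.187)² = 0.035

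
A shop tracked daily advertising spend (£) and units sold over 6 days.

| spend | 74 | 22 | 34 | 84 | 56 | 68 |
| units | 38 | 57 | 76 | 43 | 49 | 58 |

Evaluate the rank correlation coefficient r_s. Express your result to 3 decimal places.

-0.657

Rank spend: 5, 1, 2, 6, 3, 4
Rank units: 1, 4, 6, 2, 3, 5
d = rank(spend) − rank(units): 4, -3, -4, 4, 0, -1; Σd² = 58
ρ = 1 − 6Σd² / [n(n²−1)] = 1 − 6×58 / (6×35) = 1 − 348/210 ≈ -0.657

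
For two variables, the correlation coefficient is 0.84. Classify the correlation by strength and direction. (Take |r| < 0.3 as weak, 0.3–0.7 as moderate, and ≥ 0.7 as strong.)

strong positive

r = 0.84 > 0 so the relationship is positive.
|r| = 0.84, which falls in the strong range.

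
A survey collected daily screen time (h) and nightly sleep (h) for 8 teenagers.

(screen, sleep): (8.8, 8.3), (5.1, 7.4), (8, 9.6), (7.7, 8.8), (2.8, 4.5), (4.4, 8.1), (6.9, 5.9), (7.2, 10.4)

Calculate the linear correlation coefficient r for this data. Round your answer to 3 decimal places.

0.662

n = 8, Σx = 50.9, Σy = 63, Σx² = 353.39, Σy² = 522.08, Σxy = 419.17
nΣxy − ΣxΣy = 3353.36 − 3206.7 = 146.66
nΣx² − (Σx)² = 2827.12 − 2590.81 = 236.31; nΣy² − (Σy)² = 4176.64 − 3969 = 207.64
r = 146.66 / √(236.31 × 207.64) = 146.66 / 221.5116 ≈ 0.662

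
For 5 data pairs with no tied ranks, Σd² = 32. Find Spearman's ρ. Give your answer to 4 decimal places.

ρ = 1 − 6Σd² / [n(n²−1)] = 1 − 6×32 / (5×24)
  = 1 − 192/120 = 1 − 1.60000 ≈ -0.6000

-0.6000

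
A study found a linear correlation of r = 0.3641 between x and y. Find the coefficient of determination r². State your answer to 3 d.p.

0.133

r² = (0.3641)² = 0.133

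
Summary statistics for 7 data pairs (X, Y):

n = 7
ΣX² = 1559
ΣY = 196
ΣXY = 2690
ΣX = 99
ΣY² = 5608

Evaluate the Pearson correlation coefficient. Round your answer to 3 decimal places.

-0.594

r = (nΣXY − ΣXΣY) / √[(nΣX² − (ΣX)²)(nΣY² − (ΣY)²)]
Numerator: 7×2690 − 99×196 = -574
Denominator: √[(10913 − 9801)(39256 − 38416)] = √[1112 × 840] = 966.4781
r = -574 / 966.4781 ≈ -0.594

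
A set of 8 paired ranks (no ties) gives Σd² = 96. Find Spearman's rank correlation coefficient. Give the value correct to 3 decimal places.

ρ = 1 − 6Σd² / [n(n²−1)] = 1 − 6×96 / (8×63)
  = 1 − 576/504 = 1 − 1.1429 ≈ -0.143

-0.143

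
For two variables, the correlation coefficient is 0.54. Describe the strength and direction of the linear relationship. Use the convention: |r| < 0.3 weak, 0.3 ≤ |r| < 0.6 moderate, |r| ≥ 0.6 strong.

r = 0.54 > 0 so the relationship is positive.
|r| = 0.54, which falls in the moderate range.

moderate positive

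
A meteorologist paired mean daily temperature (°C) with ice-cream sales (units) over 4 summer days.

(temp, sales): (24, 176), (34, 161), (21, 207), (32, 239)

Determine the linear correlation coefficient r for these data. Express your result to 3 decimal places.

n = 4, Σx = 111, Σy = 783, Σx² = 3197, Σy² = 156867, Σxy = 21693
nΣxy − ΣxΣy = 86772 − 86913 = -141
nΣx² − (Σx)² = 12788 − 12321 = 467; nΣy² − (Σy)² = 627468 − 613089 = 14379
r = -141 / √(467 × 14379) = -141 / 2591.3304 ≈ -0.054

-0.054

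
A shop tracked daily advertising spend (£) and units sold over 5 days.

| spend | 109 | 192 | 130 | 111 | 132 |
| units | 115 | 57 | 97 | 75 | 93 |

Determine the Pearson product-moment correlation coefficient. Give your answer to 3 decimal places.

n = 5, Σx = 674, Σy = 437, Σx² = 95390, Σy² = 40157, Σxy = 56690
nΣxy − ΣxΣy = 283450 − 294538 = -11088
nΣx² − (Σx)² = 476950 − 454276 = 22674; nΣy² − (Σy)² = 200785 − 190969 = 9816
r = -11088 / √(22674 × 9816) = -11088 / 14918.7125 ≈ -0.743

-0.743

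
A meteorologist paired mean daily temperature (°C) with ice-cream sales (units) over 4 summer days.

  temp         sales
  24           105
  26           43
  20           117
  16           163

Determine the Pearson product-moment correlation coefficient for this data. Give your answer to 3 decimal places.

-0.936

n = 4, Σx = 86, Σy = 428, Σx² = 1908, Σy² = 53132, Σxy = 8586
nΣxy − ΣxΣy = 34344 − 36808 = -2464
nΣx² − (Σx)² = 7632 − 7396 = 236; nΣy² − (Σy)² = 212528 − 183184 = 29344
r = -2464 / √(236 × 29344) = -2464 / 2631.5744 ≈ -0.936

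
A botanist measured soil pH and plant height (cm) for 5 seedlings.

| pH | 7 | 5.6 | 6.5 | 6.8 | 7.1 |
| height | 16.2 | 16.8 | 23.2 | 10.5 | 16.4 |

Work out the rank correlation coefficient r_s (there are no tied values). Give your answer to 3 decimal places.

-0.500

Rank pH: 4, 1, 2, 3, 5
Rank height: 2, 4, 5, 1, 3
d = rank(pH) − rank(height): 2, -3, -3, 2, 2; Σd² = 30
ρ = 1 − 6Σd² / [n(n²−1)] = 1 − 6×30 / (5×24) = 1 − 180/120 ≈ -0.500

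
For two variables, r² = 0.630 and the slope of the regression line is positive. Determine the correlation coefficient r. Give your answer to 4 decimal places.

|r| = √0.630 = 0.7937
The association is positive, so r = 0.7937.

0.7937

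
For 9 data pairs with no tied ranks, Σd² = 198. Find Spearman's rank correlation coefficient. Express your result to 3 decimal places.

-0.650

ρ = 1 − 6Σd² / [n(n²−1)] = 1 − 6×198 / (9×80)
  = 1 − 1188/720 = 1 − 1.6500 ≈ -0.650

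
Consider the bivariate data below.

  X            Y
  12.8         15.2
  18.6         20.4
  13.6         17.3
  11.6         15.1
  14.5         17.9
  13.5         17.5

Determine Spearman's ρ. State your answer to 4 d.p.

0.9429

Rank X: 2, 6, 4, 1, 5, 3
Rank Y: 2, 6, 3, 1, 5, 4
d = rank(X) − rank(Y): 0, 0, 1, 0, 0, -1; Σd² = 2
ρ = 1 − 6Σd² / [n(n²−1)] = 1 − 6×2 / (6×35) = 1 − 12/210 ≈ 0.9429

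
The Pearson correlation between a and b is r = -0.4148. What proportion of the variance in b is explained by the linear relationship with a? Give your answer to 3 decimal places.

0.172

r² = (-0.4148)² = 0.172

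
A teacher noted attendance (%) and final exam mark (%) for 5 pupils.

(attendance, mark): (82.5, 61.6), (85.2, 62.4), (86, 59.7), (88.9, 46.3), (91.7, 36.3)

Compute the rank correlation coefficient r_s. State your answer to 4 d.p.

-0.9000

Rank attendance: 1, 2, 3, 4, 5
Rank mark: 4, 5, 3, 2, 1
d = rank(attendance) − rank(mark): -3, -3, 0, 2, 4; Σd² = 38
ρ = 1 − 6Σd² / [n(n²−1)] = 1 − 6×38 / (5×24) = 1 − 228/120 ≈ -0.9000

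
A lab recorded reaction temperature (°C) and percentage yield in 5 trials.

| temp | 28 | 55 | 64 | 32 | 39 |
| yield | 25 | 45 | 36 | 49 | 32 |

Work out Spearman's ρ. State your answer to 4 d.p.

Rank temp: 1, 4, 5, 2, 3
Rank yield: 1, 4, 3, 5, 2
d = rank(temp) − rank(yield): 0, 0, 2, -3, 1; Σd² = 14
ρ = 1 − 6Σd² / [n(n²−1)] = 1 − 6×14 / (5×24) = 1 − 84/120 ≈ 0.3000

0.3000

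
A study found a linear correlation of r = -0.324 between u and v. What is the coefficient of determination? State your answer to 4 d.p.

0.1050

r² = (-0.324)² = 0.1050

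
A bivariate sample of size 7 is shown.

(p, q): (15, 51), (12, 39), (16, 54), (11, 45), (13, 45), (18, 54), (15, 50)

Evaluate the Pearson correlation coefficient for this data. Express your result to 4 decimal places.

0.8737

n = 7, Σp = 100, Σq = 338, Σp² = 1464, Σq² = 16504, Σpq = 4899
nΣpq − ΣpΣq = 34293 − 33800 = 493
nΣp² − (Σp)² = 10248 − 10000 = 248; nΣq² − (Σq)² = 115528 − 114244 = 1284
r = 493 / √(248 × 1284) = 493 / 564.2978 ≈ 0.8737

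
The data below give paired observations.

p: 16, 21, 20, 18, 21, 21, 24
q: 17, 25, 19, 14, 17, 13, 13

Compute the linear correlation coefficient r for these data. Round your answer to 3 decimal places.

-0.090

n = 7, Σp = 141, Σq = 118, Σp² = 2879, Σq² = 2098, Σpq = 2371
nΣpq − ΣpΣq = 16597 − 16638 = -41
nΣp² − (Σp)² = 20153 − 19881 = 272; nΣq² − (Σq)² = 14686 − 13924 = 762
r = -41 / √(272 × 762) = -41 / 455.2626 ≈ -0.090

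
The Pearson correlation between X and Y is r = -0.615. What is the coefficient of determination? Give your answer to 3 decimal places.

r² = (-0.615)² = 0.378

0.378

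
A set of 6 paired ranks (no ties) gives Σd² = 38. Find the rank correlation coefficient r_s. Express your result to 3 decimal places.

ρ = 1 − 6Σd² / [n(n²−1)] = 1 − 6×38 / (6×35)
  = 1 − 228/210 = 1 − 1.0857 ≈ -0.086

-0.086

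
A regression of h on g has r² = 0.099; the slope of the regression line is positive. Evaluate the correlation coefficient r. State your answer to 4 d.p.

0.3146

|r| = √0.099 = 0.3146
The association is positive, so r = 0.3146.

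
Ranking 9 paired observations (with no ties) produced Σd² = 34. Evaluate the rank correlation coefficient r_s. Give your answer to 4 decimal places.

ρ = 1 − 6Σd² / [n(n²−1)] = 1 − 6×34 / (9×80)
  = 1 − 204/720 = 1 − 0.28333 ≈ 0.7167

0.7167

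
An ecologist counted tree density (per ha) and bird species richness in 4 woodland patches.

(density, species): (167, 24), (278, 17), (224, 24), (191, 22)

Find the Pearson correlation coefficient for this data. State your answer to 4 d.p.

n = 4, Σx = 860, Σy = 87, Σx² = 191830, Σy² = 1925, Σxy = 18312
nΣxy − ΣxΣy = 73248 − 74820 = -1572
nΣx² − (Σx)² = 767320 − 739600 = 27720; nΣy² − (Σy)² = 7700 − 7569 = 131
r = -1572 / √(27720 × 131) = -1572 / 1905.6023 ≈ -0.8249

-0.8249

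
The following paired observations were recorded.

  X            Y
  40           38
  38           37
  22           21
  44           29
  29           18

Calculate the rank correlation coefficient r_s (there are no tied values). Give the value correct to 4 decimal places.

Rank X: 4, 3, 1, 5, 2
Rank Y: 5, 4, 2, 3, 1
d = rank(X) − rank(Y): -1, -1, -1, 2, 1; Σd² = 8
ρ = 1 − 6Σd² / [n(n²−1)] = 1 − 6×8 / (5×24) = 1 − 48/120 ≈ 0.6000

0.6000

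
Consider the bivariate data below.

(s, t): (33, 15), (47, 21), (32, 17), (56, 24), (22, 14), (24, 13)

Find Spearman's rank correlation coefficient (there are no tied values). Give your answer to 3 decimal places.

0.886

Rank s: 4, 5, 3, 6, 1, 2
Rank t: 3, 5, 4, 6, 2, 1
d = rank(s) − rank(t): 1, 0, -1, 0, -1, 1; Σd² = 4
ρ = 1 − 6Σd² / [n(n²−1)] = 1 − 6×4 / (6×35) = 1 − 24/210 ≈ 0.886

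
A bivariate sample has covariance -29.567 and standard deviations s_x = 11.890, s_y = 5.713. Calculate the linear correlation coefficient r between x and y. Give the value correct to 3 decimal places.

-0.435

r = Cov(x,y) / (s_x · s_y) = -29.567 / (11.890 × 5.713)
  = -29.567 / 67.9276 ≈ -0.435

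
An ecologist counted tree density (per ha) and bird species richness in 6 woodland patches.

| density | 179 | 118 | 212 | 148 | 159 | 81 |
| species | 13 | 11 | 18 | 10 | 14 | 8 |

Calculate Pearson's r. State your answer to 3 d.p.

n = 6, Σx = 897, Σy = 74, Σx² = 144655, Σy² = 974, Σxy = 11795
nΣxy − ΣxΣy = 70770 − 66378 = 4392
nΣx² − (Σx)² = 867930 − 804609 = 63321; nΣy² − (Σy)² = 5844 − 5476 = 368
r = 4392 / √(63321 × 368) = 4392 / 4827.2278 ≈ 0.910

0.910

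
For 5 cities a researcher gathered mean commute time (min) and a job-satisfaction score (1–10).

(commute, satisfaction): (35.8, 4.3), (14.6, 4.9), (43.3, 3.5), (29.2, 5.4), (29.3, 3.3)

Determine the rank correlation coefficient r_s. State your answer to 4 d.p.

-0.6000

Rank commute: 4, 1, 5, 2, 3
Rank satisfaction: 3, 4, 2, 5, 1
d = rank(commute) − rank(satisfaction): 1, -3, 3, -3, 2; Σd² = 32
ρ = 1 − 6Σd² / [n(n²−1)] = 1 − 6×32 / (5×24) = 1 − 192/120 ≈ -0.6000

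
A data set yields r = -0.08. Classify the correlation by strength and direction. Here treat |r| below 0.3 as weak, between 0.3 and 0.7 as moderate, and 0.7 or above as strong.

r = -0.08 < 0 so the relationship is negative.
|r| = 0.08, which falls in the weak range.

weak negative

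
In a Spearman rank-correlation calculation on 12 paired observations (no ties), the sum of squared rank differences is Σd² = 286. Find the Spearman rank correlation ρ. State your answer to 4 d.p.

ρ = 1 − 6Σd² / [n(n²−1)] = 1 − 6×286 / (12×143)
  = 1 − 1716/1716 = 1 − 1.00000 ≈ 0.0000

0.0000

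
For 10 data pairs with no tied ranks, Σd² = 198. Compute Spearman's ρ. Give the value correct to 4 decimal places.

-0.2000

ρ = 1 − 6Σd² / [n(n²−1)] = 1 − 6×198 / (10×99)
  = 1 − 1188/990 = 1 − 1.20000 ≈ -0.2000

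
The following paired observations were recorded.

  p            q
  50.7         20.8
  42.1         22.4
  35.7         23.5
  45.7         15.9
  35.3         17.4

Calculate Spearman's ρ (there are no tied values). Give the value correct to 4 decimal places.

-0.2000

Rank p: 5, 3, 2, 4, 1
Rank q: 3, 4, 5, 1, 2
d = rank(p) − rank(q): 2, -1, -3, 3, -1; Σd² = 24
ρ = 1 − 6Σd² / [n(n²−1)] = 1 − 6×24 / (5×24) = 1 − 144/120 ≈ -0.2000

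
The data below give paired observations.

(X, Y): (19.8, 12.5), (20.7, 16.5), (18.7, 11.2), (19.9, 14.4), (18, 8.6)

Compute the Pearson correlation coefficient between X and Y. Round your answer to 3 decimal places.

n = 5, ΣX = 97.1, ΣY = 63.2, ΣX² = 1890.23, ΣY² = 835.26, ΣXY = 1239.85
nΣXY − ΣXΣY = 6199.25 − 6136.72 = 62.53
nΣX² − (ΣX)² = 9451.15 − 9428.41 = 22.74; nΣY² − (ΣY)² = 4176.3 − 3994.24 = 182.06
r = 62.53 / √(22.74 × 182.06) = 62.53 / 64.3432 ≈ 0.972

0.972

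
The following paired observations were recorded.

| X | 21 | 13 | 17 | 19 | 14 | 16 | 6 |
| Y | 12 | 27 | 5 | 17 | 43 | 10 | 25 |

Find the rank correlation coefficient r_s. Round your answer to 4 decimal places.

Rank X: 7, 2, 5, 6, 3, 4, 1
Rank Y: 3, 6, 1, 4, 7, 2, 5
d = rank(X) − rank(Y): 4, -4, 4, 2, -4, 2, -4; Σd² = 88
ρ = 1 − 6Σd² / [n(n²−1)] = 1 − 6×88 / (7×48) = 1 − 528/336 ≈ -0.5714

-0.5714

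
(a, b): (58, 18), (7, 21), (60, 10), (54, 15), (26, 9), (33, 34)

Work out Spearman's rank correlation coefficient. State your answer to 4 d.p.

-0.2571

Rank a: 5, 1, 6, 4, 2, 3
Rank b: 4, 5, 2, 3, 1, 6
d = rank(a) − rank(b): 1, -4, 4, 1, 1, -3; Σd² = 44
ρ = 1 − 6Σd² / [n(n²−1)] = 1 − 6×44 / (6×35) = 1 − 264/210 ≈ -0.2571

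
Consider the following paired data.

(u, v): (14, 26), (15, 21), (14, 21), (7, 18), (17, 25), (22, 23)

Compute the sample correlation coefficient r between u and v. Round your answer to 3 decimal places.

0.590

n = 6, Σu = 89, Σv = 134, Σu² = 1439, Σv² = 3036, Σuv = 2030
nΣuv − ΣuΣv = 12180 − 11926 = 254
nΣu² − (Σu)² = 8634 − 7921 = 713; nΣv² − (Σv)² = 18216 − 17956 = 260
r = 254 / √(713 × 260) = 254 / 430.5578 ≈ 0.590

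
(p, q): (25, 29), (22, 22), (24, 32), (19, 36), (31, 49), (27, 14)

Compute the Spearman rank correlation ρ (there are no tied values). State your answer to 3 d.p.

0.029

Rank p: 4, 2, 3, 1, 6, 5
Rank q: 3, 2, 4, 5, 6, 1
d = rank(p) − rank(q): 1, 0, -1, -4, 0, 4; Σd² = 34
ρ = 1 − 6Σd² / [n(n²−1)] = 1 − 6×34 / (6×35) = 1 − 204/210 ≈ 0.029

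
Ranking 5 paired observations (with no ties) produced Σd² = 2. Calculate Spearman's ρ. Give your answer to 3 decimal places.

ρ = 1 − 6Σd² / [n(n²−1)] = 1 − 6×2 / (5×24)
  = 1 − 12/120 = 1 − 0.1000 ≈ 0.900

0.900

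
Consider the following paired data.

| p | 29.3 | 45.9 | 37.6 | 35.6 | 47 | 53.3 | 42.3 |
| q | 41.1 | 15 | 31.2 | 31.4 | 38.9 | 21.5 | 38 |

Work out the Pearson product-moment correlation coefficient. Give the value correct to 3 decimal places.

n = 7, Σp = 291, Σq = 217.1, Σp² = 12485.6, Σq² = 7293.07, Σpq = 8765.34
nΣpq − ΣpΣq = 61357.38 − 63176.1 = -1818.72
nΣp² − (Σp)² = 87399.2 − 84681 = 2718.2; nΣq² − (Σq)² = 51051.49 − 47132.41 = 3919.08
r = -1818.72 / √(2718.2 × 3919.08) = -1818.72 / 3263.8694 ≈ -0.557

-0.557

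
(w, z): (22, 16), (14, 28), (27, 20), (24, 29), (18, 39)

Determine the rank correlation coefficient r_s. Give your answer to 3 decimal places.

-0.300

Rank w: 3, 1, 5, 4, 2
Rank z: 1, 3, 2, 4, 5
d = rank(w) − rank(z): 2, -2, 3, 0, -3; Σd² = 26
ρ = 1 − 6Σd² / [n(n²−1)] = 1 − 6×26 / (5×24) = 1 − 156/120 ≈ -0.300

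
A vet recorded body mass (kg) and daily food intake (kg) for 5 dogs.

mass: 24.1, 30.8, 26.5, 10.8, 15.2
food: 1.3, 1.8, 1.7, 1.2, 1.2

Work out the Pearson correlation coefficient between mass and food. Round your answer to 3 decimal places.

n = 5, Σx = 107.4, Σy = 7.2, Σx² = 2579.38, Σy² = 10.7, Σxy = 163.02
nΣxy − ΣxΣy = 815.1 − 773.28 = 41.82
nΣx² − (Σx)² = 12896.9 − 11534.76 = 1362.14; nΣy² − (Σy)² = 53.5 − 51.84 = 1.66
r = 41.82 / √(1362.14 × 1.66) = 41.82 / 47.5516 ≈ 0.879

0.879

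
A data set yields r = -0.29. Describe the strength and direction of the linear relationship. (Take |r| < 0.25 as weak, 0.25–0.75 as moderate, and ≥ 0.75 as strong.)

moderate negative

r = -0.29 < 0 so the relationship is negative.
|r| = 0.29, which falls in the moderate range.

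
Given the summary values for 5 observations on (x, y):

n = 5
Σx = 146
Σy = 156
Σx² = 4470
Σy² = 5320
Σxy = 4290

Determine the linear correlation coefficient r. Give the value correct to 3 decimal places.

-0.867

r = (nΣxy − ΣxΣy) / √[(nΣx² − (Σx)²)(nΣy² − (Σy)²)]
Numerator: 5×4290 − 146×156 = -1326
Denominator: √[(22350 − 21316)(26600 − 24336)] = √[1034 × 2264] = 1530.0248
r = -1326 / 1530.0248 ≈ -0.867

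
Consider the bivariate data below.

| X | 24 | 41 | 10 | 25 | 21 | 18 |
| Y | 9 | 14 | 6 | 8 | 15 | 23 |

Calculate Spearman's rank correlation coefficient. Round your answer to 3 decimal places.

Rank X: 4, 6, 1, 5, 3, 2
Rank Y: 3, 4, 1, 2, 5, 6
d = rank(X) − rank(Y): 1, 2, 0, 3, -2, -4; Σd² = 34
ρ = 1 − 6Σd² / [n(n²−1)] = 1 − 6×34 / (6×35) = 1 − 204/210 ≈ 0.029

0.029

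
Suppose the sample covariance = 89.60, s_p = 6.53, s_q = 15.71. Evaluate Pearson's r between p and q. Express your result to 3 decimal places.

r = Cov(p,q) / (s_p · s_q) = 89.60 / (6.53 × 15.71)
  = 89.60 / 102.5863 ≈ 0.873

0.873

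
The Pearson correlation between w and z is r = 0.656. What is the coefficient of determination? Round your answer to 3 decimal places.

0.430

r² = (0.656)² = 0.430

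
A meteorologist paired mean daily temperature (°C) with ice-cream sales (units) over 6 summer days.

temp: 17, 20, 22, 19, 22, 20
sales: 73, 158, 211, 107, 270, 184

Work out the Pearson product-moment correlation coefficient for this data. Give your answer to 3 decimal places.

n = 6, Σx = 120, Σy = 1003, Σx² = 2418, Σy² = 193019, Σxy = 20696
nΣxy − ΣxΣy = 124176 − 120360 = 3816
nΣx² − (Σx)² = 14508 − 14400 = 108; nΣy² − (Σy)² = 1158114 − 1006009 = 152105
r = 3816 / √(108 × 152105) = 3816 / 4053.0655 ≈ 0.942

0.942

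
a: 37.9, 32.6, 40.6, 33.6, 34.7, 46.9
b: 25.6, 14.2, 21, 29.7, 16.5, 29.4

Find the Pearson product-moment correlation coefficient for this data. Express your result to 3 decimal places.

0.512

n = 6, Σa = 226.3, Σb = 136.4, Σa² = 8680.19, Σb² = 3316.7, Σab = 5235.09
nΣab − ΣaΣb = 31410.54 − 30867.32 = 543.22
nΣa² − (Σa)² = 52081.14 − 51211.69 = 869.45; nΣb² − (Σb)² = 19900.2 − 18604.96 = 1295.24
r = 543.22 / √(869.45 × 1295.24) = 543.22 / 1061.2005 ≈ 0.512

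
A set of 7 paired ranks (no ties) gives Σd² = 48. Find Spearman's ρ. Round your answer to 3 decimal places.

ρ = 1 − 6Σd² / [n(n²−1)] = 1 − 6×48 / (7×48)
  = 1 − 288/336 = 1 − 0.8571 ≈ 0.143

0.143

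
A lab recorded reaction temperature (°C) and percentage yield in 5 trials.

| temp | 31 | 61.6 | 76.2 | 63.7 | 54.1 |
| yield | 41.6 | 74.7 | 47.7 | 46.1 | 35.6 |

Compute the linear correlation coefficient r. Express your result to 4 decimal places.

0.3030

n = 5, Σx = 286.6, Σy = 245.7, Σx² = 17546.5, Σy² = 12978.51, Σxy = 14388.39
nΣxy − ΣxΣy = 71941.95 − 70417.62 = 1524.33
nΣx² − (Σx)² = 87732.5 − 82139.56 = 5592.94; nΣy² − (Σy)² = 64892.55 − 60368.49 = 4524.06
r = 1524.33 / √(5592.94 × 4524.06) = 1524.33 / 5030.1885 ≈ 0.3030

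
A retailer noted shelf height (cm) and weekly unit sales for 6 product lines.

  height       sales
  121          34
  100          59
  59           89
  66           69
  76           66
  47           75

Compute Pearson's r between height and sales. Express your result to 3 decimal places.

n = 6, Σx = 469, Σy = 392, Σx² = 40463, Σy² = 27300, Σxy = 28360
nΣxy − ΣxΣy = 170160 − 183848 = -13688
nΣx² − (Σx)² = 242778 − 219961 = 22817; nΣy² − (Σy)² = 163800 − 153664 = 10136
r = -13688 / √(22817 × 10136) = -13688 / 15207.6662 ≈ -0.900

-0.900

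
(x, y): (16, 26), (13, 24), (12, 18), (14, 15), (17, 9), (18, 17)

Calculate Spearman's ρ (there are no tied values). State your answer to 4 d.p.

-0.3714

Rank x: 4, 2, 1, 3, 5, 6
Rank y: 6, 5, 4, 2, 1, 3
d = rank(x) − rank(y): -2, -3, -3, 1, 4, 3; Σd² = 48
ρ = 1 − 6Σd² / [n(n²−1)] = 1 − 6×48 / (6×35) = 1 − 288/210 ≈ -0.3714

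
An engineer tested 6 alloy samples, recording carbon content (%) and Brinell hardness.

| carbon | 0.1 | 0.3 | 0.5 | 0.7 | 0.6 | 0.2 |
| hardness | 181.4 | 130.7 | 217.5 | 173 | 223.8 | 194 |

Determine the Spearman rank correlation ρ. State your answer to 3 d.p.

0.143

Rank carbon: 1, 3, 4, 6, 5, 2
Rank hardness: 3, 1, 5, 2, 6, 4
d = rank(carbon) − rank(hardness): -2, 2, -1, 4, -1, -2; Σd² = 30
ρ = 1 − 6Σd² / [n(n²−1)] = 1 − 6×30 / (6×35) = 1 − 180/210 ≈ 0.143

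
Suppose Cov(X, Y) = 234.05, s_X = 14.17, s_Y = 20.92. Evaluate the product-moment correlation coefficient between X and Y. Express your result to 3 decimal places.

r = Cov(X,Y) / (s_X · s_Y) = 234.05 / (14.17 × 20.92)
  = 234.05 / 296.4364 ≈ 0.790

0.790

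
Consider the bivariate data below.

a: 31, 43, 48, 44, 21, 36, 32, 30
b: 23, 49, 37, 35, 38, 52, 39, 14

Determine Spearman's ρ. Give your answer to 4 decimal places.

Rank a: 3, 6, 8, 7, 1, 5, 4, 2
Rank b: 2, 7, 4, 3, 5, 8, 6, 1
d = rank(a) − rank(b): 1, -1, 4, 4, -4, -3, -2, 1; Σd² = 64
ρ = 1 − 6Σd² / [n(n²−1)] = 1 − 6×64 / (8×63) = 1 − 384/504 ≈ 0.2381

0.2381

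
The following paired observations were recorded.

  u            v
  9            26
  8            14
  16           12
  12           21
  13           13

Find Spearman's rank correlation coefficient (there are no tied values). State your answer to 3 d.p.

Rank u: 2, 1, 5, 3, 4
Rank v: 5, 3, 1, 4, 2
d = rank(u) − rank(v): -3, -2, 4, -1, 2; Σd² = 34
ρ = 1 − 6Σd² / [n(n²−1)] = 1 − 6×34 / (5×24) = 1 − 204/120 ≈ -0.700

-0.700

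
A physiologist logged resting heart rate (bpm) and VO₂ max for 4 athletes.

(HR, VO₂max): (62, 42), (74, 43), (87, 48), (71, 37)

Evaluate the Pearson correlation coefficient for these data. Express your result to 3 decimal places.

n = 4, Σx = 294, Σy = 170, Σx² = 21930, Σy² = 7286, Σxy = 12589
nΣxy − ΣxΣy = 50356 − 49980 = 376
nΣx² − (Σx)² = 87720 − 86436 = 1284; nΣy² − (Σy)² = 29144 − 28900 = 244
r = 376 / √(1284 × 244) = 376 / 559.7285 ≈ 0.672

0.672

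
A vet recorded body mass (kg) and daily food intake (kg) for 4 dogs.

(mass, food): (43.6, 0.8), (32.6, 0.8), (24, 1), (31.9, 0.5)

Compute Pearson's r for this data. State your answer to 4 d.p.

n = 4, Σx = 132.1, Σy = 3.1, Σx² = 4557.33, Σy² = 2.53, Σxy = 100.91
nΣxy − ΣxΣy = 403.64 − 409.51 = -5.87
nΣx² − (Σx)² = 18229.32 − 17450.41 = 778.91; nΣy² − (Σy)² = 10.12 − 9.61 = 0.51
r = -5.87 / √(778.91 × 0.51) = -5.87 / 19.9310 ≈ -0.2945

-0.2945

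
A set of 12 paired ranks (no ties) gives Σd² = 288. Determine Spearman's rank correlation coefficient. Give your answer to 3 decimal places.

-0.007

ρ = 1 − 6Σd² / [n(n²−1)] = 1 − 6×288 / (12×143)
  = 1 − 1728/1716 = 1 − 1.0070 ≈ -0.007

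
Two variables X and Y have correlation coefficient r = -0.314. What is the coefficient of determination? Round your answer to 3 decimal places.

0.099

r² = (-0.314)² = 0.099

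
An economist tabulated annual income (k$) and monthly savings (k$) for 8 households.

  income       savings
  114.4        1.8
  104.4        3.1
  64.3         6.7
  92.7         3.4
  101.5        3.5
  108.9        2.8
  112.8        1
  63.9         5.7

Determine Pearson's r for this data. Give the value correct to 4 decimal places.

n = 8, Σx = 762.9, Σy = 28, Σx² = 75683.01, Σy² = 122.88, Σxy = 2412.75
nΣxy − ΣxΣy = 19302 − 21361.2 = -2059.2
nΣx² − (Σx)² = 605464.08 − 582016.41 = 23447.67; nΣy² − (Σy)² = 983.04 − 784 = 199.04
r = -2059.2 / √(23447.67 × 199.04) = -2059.2 / 2160.3297 ≈ -0.9532

-0.9532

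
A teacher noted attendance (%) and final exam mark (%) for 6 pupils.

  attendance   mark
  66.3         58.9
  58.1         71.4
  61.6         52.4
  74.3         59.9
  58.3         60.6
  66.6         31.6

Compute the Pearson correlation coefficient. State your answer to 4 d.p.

-0.3027

n = 6, Σx = 385.2, Σy = 334.8, Σx² = 24920.8, Σy² = 19571.86, Σxy = 21369.36
nΣxy − ΣxΣy = 128216.16 − 128964.96 = -748.8
nΣx² − (Σx)² = 149524.8 − 148379.04 = 1145.76; nΣy² − (Σy)² = 117431.16 − 112091.04 = 5340.12
r = -748.8 / √(1145.76 × 5340.12) = -748.8 / 2473.5594 ≈ -0.3027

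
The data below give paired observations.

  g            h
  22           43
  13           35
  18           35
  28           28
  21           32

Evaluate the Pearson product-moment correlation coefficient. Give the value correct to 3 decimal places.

n = 5, Σg = 102, Σh = 173, Σg² = 2202, Σh² = 6107, Σgh = 3487
nΣgh − ΣgΣh = 17435 − 17646 = -211
nΣg² − (Σg)² = 11010 − 10404 = 606; nΣh² − (Σh)² = 30535 − 29929 = 606
r = -211 / √(606 × 606) = -211 / 606.0000 ≈ -0.348

-0.348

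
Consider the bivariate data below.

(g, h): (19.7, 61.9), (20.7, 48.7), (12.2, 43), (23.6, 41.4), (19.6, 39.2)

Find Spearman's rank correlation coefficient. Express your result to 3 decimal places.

0.100

Rank g: 3, 4, 1, 5, 2
Rank h: 5, 4, 3, 2, 1
d = rank(g) − rank(h): -2, 0, -2, 3, 1; Σd² = 18
ρ = 1 − 6Σd² / [n(n²−1)] = 1 − 6×18 / (5×24) = 1 − 108/120 ≈ 0.100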